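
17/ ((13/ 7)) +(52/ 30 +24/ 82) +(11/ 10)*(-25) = -260959/ 15990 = -16.32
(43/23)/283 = 43/6509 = 0.01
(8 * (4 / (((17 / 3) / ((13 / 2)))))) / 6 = 104 / 17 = 6.12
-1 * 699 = -699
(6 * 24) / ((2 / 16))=1152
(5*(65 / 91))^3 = 15625 / 343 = 45.55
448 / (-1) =-448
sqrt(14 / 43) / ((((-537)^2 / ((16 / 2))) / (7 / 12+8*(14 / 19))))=2954*sqrt(602) / 706792419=0.00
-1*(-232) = 232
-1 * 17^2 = -289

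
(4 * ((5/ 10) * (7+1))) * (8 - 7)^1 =16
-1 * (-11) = 11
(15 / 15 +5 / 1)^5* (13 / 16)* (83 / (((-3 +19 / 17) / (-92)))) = 102519027 / 4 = 25629756.75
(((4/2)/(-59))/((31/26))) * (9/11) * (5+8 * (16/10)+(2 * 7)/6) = -47112/100595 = -0.47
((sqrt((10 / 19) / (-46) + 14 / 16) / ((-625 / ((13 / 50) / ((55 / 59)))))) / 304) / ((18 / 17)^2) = -0.00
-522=-522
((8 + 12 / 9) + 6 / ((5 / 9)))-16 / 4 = 242 / 15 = 16.13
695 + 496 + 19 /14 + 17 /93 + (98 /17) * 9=27544043 /22134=1244.42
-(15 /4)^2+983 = 15503 /16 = 968.94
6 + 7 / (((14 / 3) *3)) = 13 / 2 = 6.50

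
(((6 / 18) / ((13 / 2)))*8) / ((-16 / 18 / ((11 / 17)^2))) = -726 / 3757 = -0.19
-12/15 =-4/5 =-0.80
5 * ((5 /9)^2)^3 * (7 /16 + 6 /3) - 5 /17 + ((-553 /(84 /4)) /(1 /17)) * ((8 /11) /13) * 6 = -1034935025497 /6890309712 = -150.20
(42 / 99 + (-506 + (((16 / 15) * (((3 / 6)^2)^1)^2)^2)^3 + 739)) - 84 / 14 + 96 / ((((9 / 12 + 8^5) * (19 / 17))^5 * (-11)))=174712632298179395886354523307602740838 / 768223432859998014426179055498046875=227.42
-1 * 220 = -220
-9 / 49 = -0.18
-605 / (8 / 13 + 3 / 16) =-753.53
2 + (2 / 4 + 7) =19 / 2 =9.50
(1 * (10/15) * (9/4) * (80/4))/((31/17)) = 510/31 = 16.45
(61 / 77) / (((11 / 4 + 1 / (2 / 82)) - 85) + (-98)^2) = 244 / 2945327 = 0.00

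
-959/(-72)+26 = 39.32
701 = 701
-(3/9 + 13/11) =-50/33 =-1.52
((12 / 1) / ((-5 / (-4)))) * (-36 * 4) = -6912 / 5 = -1382.40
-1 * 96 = -96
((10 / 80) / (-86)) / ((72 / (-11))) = 11 / 49536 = 0.00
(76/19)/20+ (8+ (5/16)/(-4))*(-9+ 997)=626161/80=7827.01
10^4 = 10000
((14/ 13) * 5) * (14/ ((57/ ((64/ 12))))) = 15680/ 2223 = 7.05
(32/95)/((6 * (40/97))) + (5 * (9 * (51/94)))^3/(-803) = -17.99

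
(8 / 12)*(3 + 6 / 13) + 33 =459 / 13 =35.31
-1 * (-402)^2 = -161604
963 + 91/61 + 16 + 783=107573/61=1763.49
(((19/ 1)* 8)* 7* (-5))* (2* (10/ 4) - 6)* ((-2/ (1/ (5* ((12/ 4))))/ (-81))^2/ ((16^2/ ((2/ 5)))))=3325/ 2916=1.14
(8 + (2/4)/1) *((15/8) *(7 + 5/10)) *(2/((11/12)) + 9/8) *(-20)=-5565375/704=-7905.36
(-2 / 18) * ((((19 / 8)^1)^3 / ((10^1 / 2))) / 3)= -6859 / 69120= -0.10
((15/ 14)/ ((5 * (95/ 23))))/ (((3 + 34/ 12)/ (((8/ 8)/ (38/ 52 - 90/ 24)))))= -10764/ 3654175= -0.00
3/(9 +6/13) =13/41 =0.32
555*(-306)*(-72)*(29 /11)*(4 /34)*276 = 11514234240 /11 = 1046748567.27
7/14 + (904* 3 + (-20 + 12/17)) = 91569/34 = 2693.21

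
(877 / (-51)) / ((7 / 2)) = -1754 / 357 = -4.91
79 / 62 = 1.27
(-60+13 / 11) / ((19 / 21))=-13587 / 209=-65.01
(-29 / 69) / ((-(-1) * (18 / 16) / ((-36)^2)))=-11136 / 23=-484.17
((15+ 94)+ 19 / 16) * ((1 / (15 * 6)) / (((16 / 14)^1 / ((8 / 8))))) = 12341 / 11520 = 1.07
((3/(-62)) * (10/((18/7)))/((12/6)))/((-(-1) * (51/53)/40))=-18550/4743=-3.91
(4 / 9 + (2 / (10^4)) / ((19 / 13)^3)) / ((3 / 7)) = 960398411 / 925965000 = 1.04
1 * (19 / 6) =19 / 6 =3.17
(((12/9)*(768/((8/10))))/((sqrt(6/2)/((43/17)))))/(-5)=-11008*sqrt(3)/51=-373.85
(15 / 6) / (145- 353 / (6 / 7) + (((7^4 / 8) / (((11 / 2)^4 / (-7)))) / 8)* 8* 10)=-0.01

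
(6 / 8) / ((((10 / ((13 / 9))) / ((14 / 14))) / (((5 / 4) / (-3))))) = -13 / 288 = -0.05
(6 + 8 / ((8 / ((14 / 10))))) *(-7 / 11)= -259 / 55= -4.71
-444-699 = -1143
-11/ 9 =-1.22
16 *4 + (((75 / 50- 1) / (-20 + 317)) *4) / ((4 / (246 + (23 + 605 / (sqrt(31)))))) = 55 *sqrt(31) / 1674 + 38285 / 594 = 64.64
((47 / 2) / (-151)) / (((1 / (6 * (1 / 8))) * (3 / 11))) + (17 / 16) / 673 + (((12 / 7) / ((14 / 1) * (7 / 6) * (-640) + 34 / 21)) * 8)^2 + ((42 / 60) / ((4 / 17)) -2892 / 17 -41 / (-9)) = -271336441304640754093 / 1664502976841436720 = -163.01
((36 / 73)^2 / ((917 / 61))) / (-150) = -0.00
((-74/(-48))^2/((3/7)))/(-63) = -0.09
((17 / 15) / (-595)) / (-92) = 1 / 48300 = 0.00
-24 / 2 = -12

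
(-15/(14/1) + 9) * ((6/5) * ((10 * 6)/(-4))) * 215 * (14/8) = -214785/4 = -53696.25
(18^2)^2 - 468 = 104508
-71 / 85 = -0.84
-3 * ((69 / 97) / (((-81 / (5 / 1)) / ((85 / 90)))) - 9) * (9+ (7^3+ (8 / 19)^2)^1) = 27094779344 / 2836377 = 9552.60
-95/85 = -19/17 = -1.12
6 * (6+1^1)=42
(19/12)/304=1/192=0.01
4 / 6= 2 / 3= 0.67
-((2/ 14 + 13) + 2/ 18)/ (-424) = 835/ 26712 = 0.03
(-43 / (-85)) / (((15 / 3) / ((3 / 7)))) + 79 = 235154 / 2975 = 79.04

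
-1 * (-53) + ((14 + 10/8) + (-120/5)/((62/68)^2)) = 151377/3844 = 39.38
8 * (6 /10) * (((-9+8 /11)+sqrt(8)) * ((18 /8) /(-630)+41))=-447681 /275+68874 * sqrt(2) /175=-1071.34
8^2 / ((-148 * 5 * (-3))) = 16 / 555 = 0.03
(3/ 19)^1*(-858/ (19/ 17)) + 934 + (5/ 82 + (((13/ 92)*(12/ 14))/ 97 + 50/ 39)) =7339180293896/ 9014741463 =814.13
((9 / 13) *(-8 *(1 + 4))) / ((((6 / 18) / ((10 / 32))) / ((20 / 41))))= -6750 / 533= -12.66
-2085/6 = -695/2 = -347.50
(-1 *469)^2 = 219961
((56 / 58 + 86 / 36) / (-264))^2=0.00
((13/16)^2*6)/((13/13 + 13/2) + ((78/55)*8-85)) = -27885/465728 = -0.06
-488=-488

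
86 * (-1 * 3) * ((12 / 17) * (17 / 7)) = -3096 / 7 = -442.29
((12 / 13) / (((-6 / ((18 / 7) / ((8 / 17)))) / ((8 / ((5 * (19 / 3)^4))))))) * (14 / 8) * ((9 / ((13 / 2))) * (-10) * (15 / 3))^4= -33608.21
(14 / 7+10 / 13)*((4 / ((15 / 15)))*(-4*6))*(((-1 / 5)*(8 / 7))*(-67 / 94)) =-926208 / 21385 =-43.31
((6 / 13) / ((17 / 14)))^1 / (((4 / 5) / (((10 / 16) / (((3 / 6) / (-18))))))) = -4725 / 442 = -10.69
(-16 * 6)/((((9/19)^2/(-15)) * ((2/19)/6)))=1097440/3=365813.33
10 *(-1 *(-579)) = 5790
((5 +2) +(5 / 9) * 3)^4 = 456976 / 81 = 5641.68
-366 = -366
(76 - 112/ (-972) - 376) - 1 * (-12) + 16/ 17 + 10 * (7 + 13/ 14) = -6004843/ 28917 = -207.66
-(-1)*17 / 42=17 / 42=0.40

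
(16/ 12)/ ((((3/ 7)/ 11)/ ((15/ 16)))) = 32.08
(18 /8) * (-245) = -2205 /4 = -551.25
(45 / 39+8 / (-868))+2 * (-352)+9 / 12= -7922557 / 11284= -702.11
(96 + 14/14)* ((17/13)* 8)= 13192/13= 1014.77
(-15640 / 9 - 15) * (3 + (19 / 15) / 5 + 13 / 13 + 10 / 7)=-1882273 / 189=-9959.12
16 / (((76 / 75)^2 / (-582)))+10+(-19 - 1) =-3277360 / 361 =-9078.56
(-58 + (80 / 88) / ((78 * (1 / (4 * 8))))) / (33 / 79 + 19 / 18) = -11718228 / 299585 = -39.11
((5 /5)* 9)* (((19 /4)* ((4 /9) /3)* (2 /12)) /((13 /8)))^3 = 438976 /129730653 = 0.00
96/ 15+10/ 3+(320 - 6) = 323.73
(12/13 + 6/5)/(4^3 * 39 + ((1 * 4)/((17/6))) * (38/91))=2737/3218520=0.00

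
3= 3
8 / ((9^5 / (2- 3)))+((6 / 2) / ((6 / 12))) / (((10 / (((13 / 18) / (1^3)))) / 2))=255839 / 295245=0.87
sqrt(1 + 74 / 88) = 9 * sqrt(11) / 22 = 1.36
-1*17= -17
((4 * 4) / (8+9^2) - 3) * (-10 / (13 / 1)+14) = -43172 / 1157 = -37.31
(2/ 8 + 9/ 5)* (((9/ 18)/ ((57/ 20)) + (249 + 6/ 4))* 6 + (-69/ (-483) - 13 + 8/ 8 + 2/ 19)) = 2034379/ 665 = 3059.22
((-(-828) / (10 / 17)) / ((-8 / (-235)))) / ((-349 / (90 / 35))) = -1488537 / 4886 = -304.65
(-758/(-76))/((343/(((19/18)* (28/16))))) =379/7056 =0.05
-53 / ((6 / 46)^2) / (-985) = 28037 / 8865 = 3.16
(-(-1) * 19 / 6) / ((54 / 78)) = 4.57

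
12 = 12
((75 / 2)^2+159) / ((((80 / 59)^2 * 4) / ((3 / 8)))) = 65383623 / 819200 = 79.81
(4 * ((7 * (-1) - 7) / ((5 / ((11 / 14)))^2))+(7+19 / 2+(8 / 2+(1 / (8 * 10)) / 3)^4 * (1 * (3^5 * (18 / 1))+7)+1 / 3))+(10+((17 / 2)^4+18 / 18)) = 26277456141446347 / 23224320000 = 1131462.89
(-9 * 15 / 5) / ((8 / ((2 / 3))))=-9 / 4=-2.25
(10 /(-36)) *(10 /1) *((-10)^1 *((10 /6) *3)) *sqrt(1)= 1250 /9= 138.89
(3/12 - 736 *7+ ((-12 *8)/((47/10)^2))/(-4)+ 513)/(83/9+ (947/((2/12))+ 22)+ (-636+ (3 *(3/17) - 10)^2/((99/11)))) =-0.91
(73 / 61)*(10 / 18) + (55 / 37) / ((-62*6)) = 1664555 / 2518812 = 0.66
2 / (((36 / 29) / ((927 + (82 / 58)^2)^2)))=1390451.39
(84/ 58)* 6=252/ 29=8.69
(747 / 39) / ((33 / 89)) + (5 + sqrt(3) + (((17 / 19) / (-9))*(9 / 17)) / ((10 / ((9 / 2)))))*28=28*sqrt(3) + 2594656 / 13585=239.49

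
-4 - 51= -55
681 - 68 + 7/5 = 3072/5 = 614.40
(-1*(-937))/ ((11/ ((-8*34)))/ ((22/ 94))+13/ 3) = 764592/ 3395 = 225.21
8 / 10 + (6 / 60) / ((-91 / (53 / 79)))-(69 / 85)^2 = 14574597 / 103881050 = 0.14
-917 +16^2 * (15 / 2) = 1003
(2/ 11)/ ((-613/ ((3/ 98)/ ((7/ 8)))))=-24/ 2312849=-0.00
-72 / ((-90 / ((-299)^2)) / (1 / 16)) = 89401 / 20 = 4470.05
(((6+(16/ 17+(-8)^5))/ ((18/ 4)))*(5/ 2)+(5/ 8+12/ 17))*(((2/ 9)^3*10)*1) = -2750110/ 1377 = -1997.18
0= 0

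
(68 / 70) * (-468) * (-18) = 286416 / 35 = 8183.31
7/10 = 0.70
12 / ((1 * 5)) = 12 / 5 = 2.40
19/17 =1.12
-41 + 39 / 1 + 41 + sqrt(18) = 3 * sqrt(2) + 39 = 43.24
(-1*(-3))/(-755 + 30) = -3/725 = -0.00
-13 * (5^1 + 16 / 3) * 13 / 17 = -5239 / 51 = -102.73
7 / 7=1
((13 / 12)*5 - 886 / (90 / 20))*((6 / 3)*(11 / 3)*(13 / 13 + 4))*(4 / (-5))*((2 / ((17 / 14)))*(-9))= -83256.63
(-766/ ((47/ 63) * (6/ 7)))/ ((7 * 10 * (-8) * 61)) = 8043/ 229360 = 0.04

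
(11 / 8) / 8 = 11 / 64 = 0.17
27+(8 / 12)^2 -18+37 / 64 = 5773 / 576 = 10.02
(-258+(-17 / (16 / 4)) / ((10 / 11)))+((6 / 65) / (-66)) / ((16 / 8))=-300501 / 1144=-262.68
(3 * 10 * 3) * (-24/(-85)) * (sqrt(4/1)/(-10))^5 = -432/53125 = -0.01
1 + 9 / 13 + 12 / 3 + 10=204 / 13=15.69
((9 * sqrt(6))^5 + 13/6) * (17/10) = 221/60 + 18068994 * sqrt(6)/5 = 8851966.78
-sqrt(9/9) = -1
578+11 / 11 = 579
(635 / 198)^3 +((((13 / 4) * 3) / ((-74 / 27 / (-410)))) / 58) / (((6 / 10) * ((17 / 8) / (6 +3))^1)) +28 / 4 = 30796157071379 / 141593792472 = 217.50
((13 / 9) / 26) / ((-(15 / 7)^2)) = -49 / 4050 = -0.01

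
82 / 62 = 41 / 31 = 1.32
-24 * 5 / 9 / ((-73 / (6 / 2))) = 40 / 73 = 0.55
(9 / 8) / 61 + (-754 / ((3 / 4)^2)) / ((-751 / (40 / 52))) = 4589471 / 3298392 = 1.39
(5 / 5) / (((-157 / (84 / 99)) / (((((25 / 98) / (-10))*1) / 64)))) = 5 / 2321088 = 0.00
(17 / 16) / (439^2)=17 / 3083536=0.00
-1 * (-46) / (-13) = -46 / 13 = -3.54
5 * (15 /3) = 25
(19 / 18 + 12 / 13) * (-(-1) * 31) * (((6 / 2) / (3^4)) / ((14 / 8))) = 28706 / 22113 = 1.30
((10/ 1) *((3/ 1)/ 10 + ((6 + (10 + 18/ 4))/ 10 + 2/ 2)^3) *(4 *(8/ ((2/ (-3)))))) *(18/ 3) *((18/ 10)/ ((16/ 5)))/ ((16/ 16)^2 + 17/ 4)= -8847.55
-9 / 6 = -1.50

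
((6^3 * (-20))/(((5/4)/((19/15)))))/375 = -7296/625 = -11.67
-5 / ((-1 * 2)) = 2.50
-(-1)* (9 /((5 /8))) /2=36 /5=7.20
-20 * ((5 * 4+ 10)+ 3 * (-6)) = -240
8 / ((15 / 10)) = 16 / 3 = 5.33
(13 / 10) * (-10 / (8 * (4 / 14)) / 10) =-91 / 160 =-0.57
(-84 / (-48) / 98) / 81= 1 / 4536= 0.00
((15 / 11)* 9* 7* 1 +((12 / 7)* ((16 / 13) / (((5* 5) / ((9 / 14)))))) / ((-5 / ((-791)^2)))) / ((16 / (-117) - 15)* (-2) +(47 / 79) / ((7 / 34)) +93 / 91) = -596348873127 / 3041245625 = -196.09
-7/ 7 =-1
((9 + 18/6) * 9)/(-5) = -21.60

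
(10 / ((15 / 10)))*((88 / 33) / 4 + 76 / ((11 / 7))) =32360 / 99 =326.87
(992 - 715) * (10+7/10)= 29639/10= 2963.90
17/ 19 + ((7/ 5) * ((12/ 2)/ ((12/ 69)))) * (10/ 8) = 9313/ 152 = 61.27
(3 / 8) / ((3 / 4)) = 0.50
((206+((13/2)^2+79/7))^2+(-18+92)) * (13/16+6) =459385.86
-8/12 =-2/3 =-0.67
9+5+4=18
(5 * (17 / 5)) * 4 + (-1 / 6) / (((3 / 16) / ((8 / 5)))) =2996 / 45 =66.58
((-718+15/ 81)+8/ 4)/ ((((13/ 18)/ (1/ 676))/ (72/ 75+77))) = -37668323/ 329550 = -114.30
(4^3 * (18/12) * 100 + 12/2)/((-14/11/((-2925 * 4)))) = 618146100/7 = 88306585.71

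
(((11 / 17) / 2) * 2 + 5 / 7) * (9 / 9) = 162 / 119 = 1.36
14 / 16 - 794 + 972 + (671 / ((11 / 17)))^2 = 8604383 / 8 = 1075547.88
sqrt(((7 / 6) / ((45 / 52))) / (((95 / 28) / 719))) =14 *sqrt(1065558) / 855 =16.90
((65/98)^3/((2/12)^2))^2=6108930140625/55365148804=110.34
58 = 58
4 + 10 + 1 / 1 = 15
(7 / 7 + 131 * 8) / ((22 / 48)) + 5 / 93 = 2341423 / 1023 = 2288.78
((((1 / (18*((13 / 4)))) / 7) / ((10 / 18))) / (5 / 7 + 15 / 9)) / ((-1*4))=-3 / 6500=-0.00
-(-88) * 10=880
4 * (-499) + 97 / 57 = -113675 / 57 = -1994.30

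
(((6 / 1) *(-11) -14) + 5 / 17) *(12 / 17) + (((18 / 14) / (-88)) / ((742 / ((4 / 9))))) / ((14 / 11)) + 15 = -1734276889 / 42029848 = -41.26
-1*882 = -882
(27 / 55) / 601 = 27 / 33055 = 0.00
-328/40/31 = -41/155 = -0.26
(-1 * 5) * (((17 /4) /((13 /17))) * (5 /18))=-7225 /936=-7.72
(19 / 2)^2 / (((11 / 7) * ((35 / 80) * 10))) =722 / 55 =13.13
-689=-689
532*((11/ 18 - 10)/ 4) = -22477/ 18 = -1248.72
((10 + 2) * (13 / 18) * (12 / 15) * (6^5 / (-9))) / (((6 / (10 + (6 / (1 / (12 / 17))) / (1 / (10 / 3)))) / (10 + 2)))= -4912128 / 17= -288948.71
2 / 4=1 / 2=0.50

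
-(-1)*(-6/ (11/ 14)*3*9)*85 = -192780/ 11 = -17525.45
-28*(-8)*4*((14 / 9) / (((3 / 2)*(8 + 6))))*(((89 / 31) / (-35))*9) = -22784 / 465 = -49.00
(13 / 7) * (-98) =-182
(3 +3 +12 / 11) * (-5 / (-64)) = 195 / 352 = 0.55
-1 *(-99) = 99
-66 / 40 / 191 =-33 / 3820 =-0.01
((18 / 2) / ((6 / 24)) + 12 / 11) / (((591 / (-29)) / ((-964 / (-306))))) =-111824 / 19503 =-5.73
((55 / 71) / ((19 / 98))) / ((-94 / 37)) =-99715 / 63403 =-1.57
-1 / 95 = -0.01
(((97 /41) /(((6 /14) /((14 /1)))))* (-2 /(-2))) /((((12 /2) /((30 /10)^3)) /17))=242403 /41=5912.27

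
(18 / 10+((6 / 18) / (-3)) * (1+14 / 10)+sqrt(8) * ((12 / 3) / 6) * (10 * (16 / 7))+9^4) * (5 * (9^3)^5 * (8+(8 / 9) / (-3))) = 1691865895335782400 * sqrt(2) / 7+52044967189082421216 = 52386775716925330187.82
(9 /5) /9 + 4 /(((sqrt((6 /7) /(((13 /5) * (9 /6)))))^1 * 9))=1 /5 + 2 * sqrt(455) /45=1.15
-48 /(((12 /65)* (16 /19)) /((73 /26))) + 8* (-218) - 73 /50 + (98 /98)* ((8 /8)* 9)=-520667 /200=-2603.34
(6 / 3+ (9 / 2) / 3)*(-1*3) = -10.50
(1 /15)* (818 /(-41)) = -818 /615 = -1.33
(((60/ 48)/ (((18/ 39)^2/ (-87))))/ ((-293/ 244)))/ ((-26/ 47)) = -5404295/ 7032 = -768.53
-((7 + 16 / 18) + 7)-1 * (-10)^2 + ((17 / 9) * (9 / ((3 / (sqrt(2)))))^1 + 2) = -1016 / 9 + 17 * sqrt(2) / 3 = -104.88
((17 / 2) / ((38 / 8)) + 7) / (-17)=-167 / 323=-0.52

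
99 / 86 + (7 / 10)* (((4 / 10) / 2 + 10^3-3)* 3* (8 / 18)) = 931.87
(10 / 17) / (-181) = -10 / 3077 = -0.00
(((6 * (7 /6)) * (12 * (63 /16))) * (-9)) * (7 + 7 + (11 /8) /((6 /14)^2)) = -2046681 /32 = -63958.78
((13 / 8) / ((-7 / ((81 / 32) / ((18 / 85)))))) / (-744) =3315 / 888832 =0.00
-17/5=-3.40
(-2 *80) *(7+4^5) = -164960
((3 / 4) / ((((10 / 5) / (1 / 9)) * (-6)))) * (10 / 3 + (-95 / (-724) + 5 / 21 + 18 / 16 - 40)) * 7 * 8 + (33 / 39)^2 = 63403427 / 4404816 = 14.39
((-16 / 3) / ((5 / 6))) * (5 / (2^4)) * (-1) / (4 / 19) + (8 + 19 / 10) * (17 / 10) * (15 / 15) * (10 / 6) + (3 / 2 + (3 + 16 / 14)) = 6047 / 140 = 43.19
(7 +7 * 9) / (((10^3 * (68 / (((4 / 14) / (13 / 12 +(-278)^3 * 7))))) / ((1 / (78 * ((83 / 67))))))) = -67 / 3310427162256500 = -0.00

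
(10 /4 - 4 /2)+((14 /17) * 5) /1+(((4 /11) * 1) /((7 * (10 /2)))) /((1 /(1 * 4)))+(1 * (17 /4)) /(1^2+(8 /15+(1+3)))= 11793149 /2172940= 5.43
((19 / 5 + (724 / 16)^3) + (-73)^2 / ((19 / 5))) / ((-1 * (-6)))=571874899 / 36480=15676.40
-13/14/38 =-13/532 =-0.02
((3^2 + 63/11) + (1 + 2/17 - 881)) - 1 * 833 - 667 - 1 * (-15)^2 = -484359/187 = -2590.16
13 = 13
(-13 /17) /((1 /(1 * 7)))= -91 /17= -5.35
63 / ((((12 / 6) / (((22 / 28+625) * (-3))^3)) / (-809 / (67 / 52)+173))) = 4980116813096143791 / 52528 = 94808803173472.13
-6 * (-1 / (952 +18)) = 3 / 485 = 0.01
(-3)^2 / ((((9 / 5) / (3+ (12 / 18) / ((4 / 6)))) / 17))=340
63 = 63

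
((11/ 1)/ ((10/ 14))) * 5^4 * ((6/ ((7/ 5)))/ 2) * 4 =82500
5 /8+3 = 3.62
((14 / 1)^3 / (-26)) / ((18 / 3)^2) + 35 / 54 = -2.28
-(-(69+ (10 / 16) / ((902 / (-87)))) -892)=6934141 / 7216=960.94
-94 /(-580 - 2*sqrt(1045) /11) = 29986 /185001 - 47*sqrt(1045) /925005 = 0.16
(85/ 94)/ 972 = 0.00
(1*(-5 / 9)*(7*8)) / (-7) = 4.44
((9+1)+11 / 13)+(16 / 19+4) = 3875 / 247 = 15.69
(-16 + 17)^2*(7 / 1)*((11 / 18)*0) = 0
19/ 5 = 3.80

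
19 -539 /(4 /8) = -1059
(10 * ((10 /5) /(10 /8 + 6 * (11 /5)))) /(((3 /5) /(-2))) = -4000 /867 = -4.61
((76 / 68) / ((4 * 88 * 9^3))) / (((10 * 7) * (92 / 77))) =19 / 364849920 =0.00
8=8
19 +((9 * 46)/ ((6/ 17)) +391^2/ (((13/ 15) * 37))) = 5959.60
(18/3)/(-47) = -0.13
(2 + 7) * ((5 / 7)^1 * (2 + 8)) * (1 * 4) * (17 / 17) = 1800 / 7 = 257.14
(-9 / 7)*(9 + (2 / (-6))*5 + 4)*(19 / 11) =-1938 / 77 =-25.17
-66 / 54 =-11 / 9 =-1.22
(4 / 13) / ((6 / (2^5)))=64 / 39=1.64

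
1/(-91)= -1/91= -0.01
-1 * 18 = -18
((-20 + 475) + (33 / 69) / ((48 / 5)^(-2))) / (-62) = -8.05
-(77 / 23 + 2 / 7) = -585 / 161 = -3.63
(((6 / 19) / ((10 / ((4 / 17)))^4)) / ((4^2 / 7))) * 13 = 546 / 991811875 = 0.00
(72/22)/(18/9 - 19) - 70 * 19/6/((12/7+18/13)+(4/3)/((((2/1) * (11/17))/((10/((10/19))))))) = -126930667/12733204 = -9.97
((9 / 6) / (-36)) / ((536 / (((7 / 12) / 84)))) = -1 / 1852416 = -0.00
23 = 23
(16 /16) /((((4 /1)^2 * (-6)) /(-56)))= 7 /12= 0.58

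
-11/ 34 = -0.32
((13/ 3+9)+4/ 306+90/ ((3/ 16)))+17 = 78083/ 153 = 510.35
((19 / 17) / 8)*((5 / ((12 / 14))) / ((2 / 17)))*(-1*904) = -75145 / 12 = -6262.08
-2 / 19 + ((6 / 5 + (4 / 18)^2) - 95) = -93.86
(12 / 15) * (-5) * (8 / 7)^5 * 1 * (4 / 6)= -262144 / 50421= -5.20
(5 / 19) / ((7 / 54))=270 / 133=2.03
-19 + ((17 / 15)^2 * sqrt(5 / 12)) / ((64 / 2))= -19 + 289 * sqrt(15) / 43200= -18.97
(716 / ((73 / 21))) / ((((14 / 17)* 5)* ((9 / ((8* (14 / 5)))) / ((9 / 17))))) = 120288 / 1825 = 65.91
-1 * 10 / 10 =-1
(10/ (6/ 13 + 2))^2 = 4225/ 256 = 16.50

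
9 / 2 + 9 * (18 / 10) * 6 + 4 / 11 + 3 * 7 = 13537 / 110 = 123.06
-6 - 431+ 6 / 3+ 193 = -242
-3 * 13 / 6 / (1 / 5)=-65 / 2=-32.50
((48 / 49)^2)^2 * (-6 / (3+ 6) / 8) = -442368 / 5764801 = -0.08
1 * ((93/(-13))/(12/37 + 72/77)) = -5.68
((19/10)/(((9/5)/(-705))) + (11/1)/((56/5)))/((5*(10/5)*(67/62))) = -68.77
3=3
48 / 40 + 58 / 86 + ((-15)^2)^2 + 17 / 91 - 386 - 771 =967881748 / 19565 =49470.06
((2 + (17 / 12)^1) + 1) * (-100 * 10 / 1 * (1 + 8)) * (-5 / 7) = 28392.86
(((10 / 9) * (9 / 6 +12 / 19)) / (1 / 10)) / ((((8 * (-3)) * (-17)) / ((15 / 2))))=1125 / 2584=0.44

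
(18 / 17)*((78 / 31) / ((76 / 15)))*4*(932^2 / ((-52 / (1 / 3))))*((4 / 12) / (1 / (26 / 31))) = -1016290080 / 310403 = -3274.10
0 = 0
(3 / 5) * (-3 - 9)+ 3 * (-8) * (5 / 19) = -1284 / 95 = -13.52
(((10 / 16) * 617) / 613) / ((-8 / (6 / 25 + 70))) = -270863 / 49040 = -5.52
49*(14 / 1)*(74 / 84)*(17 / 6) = 30821 / 18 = 1712.28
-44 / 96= -11 / 24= -0.46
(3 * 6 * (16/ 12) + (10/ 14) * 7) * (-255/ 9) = -2465/ 3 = -821.67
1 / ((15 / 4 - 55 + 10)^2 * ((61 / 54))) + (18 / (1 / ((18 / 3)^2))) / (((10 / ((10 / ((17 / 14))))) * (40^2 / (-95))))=-397571037 / 12547700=-31.68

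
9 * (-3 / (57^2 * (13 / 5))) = -15 / 4693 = -0.00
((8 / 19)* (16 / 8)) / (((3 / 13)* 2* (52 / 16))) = 32 / 57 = 0.56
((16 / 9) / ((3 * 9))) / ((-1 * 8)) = -2 / 243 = -0.01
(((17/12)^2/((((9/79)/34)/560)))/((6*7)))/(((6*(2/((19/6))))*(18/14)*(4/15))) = 6146.75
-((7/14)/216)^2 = -1/186624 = -0.00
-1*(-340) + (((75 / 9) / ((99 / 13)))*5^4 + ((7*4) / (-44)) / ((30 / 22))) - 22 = 1487162 / 1485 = 1001.46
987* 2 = 1974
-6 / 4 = -3 / 2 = -1.50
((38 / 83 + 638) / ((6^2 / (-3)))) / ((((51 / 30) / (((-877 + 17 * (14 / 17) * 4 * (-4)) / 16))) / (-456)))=-1385674560 / 1411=-982051.42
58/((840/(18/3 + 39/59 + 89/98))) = 253837/485688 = 0.52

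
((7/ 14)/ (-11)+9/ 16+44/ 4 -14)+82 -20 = 10475/ 176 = 59.52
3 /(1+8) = 1 /3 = 0.33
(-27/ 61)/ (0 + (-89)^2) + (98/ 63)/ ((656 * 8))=2744635/ 11410802496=0.00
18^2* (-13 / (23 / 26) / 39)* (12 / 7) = -33696 / 161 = -209.29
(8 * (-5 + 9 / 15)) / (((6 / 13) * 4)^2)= -1859 / 180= -10.33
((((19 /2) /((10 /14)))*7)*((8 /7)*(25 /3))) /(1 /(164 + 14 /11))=1611960 /11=146541.82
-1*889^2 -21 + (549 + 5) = -789788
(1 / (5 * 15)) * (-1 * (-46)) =46 / 75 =0.61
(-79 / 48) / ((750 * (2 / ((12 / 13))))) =-79 / 78000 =-0.00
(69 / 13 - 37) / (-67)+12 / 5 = 12512 / 4355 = 2.87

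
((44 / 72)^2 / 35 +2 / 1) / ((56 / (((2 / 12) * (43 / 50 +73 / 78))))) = 39924551 / 3714984000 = 0.01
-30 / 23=-1.30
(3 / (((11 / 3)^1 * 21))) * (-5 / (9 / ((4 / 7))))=-20 / 1617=-0.01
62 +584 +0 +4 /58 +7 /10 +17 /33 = 6194509 /9570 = 647.28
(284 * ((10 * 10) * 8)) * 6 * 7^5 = 22911302400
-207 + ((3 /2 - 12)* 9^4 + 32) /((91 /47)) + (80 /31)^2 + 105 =-35659.62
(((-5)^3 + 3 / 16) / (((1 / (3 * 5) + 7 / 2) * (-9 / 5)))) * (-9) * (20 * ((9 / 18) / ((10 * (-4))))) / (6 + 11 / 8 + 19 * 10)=149775 / 675812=0.22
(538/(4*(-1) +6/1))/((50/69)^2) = 1280709/2500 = 512.28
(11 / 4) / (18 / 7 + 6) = 77 / 240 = 0.32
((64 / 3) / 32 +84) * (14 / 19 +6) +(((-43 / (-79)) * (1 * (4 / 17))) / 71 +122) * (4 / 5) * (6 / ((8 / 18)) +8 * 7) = 199840873028 / 27175605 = 7353.69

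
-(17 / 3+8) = -41 / 3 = -13.67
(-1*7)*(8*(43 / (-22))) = 1204 / 11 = 109.45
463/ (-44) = -463/ 44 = -10.52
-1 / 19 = -0.05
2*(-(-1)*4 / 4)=2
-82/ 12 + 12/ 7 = -215/ 42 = -5.12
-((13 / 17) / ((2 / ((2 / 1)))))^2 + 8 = 2143 / 289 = 7.42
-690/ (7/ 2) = -1380/ 7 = -197.14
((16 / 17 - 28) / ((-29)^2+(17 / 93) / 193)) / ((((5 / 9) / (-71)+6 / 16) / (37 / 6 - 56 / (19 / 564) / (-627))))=-0.77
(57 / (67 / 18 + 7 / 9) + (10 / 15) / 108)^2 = 4214809 / 26244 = 160.60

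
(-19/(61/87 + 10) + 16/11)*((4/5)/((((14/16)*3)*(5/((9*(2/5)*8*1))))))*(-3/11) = 797184/5187875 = 0.15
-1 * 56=-56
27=27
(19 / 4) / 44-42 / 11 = -653 / 176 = -3.71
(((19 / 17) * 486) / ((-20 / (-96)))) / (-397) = -6.57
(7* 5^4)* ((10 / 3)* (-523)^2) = 11966893750 / 3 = 3988964583.33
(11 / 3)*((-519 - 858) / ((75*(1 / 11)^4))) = -24640803 / 25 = -985632.12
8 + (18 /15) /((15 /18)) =236 /25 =9.44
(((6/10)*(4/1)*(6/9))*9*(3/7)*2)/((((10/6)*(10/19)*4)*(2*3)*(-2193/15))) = -513/127925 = -0.00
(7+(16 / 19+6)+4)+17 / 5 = 2018 / 95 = 21.24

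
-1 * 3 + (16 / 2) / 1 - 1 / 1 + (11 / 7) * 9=127 / 7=18.14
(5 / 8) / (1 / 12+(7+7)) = 15 / 338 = 0.04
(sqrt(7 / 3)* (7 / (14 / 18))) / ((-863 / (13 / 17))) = -39* sqrt(21) / 14671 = -0.01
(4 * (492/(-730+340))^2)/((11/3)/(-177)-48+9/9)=-1785222/13186225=-0.14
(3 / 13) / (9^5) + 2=511759 / 255879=2.00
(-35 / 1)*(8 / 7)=-40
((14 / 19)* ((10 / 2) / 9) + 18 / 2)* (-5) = -47.05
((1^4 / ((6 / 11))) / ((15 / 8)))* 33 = 484 / 15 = 32.27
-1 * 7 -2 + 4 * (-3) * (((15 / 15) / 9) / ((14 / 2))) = -193 / 21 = -9.19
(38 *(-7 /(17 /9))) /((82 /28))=-33516 /697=-48.09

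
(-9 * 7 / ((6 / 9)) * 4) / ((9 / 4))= -168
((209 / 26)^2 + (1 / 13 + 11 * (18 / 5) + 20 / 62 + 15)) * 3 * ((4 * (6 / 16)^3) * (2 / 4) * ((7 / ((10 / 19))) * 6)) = 405067051557 / 134118400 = 3020.22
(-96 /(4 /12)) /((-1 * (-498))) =-48 /83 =-0.58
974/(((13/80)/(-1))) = -77920/13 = -5993.85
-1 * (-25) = 25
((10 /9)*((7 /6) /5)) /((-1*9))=-7 /243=-0.03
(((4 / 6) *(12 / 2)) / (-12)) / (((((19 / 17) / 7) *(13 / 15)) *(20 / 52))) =-119 / 19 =-6.26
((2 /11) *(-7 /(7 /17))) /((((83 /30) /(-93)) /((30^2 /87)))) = 28458000 /26477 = 1074.82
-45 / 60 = -3 / 4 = -0.75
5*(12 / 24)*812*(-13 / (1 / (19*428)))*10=-2146034800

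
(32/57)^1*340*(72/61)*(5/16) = 70.41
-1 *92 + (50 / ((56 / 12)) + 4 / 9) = -5093 / 63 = -80.84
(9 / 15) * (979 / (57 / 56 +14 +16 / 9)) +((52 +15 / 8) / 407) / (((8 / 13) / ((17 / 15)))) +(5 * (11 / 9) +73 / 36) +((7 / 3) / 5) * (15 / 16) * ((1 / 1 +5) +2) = 464921345881 / 9922334400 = 46.86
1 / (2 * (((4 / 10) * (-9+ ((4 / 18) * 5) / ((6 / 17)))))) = -135 / 632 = -0.21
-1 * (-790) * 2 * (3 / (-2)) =-2370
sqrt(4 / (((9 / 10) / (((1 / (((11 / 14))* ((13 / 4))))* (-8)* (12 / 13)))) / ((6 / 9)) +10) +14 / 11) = sqrt(23904388465034) / 3758359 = 1.30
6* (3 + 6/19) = 378/19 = 19.89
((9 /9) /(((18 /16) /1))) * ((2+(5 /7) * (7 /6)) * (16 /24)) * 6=272 /27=10.07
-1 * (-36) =36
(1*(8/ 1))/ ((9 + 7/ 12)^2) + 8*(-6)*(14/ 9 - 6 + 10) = -10576544/ 39675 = -266.58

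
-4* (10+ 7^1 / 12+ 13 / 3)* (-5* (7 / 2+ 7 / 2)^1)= 2088.33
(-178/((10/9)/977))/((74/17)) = -13303809/370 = -35956.24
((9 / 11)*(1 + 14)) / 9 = 15 / 11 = 1.36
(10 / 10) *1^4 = 1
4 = 4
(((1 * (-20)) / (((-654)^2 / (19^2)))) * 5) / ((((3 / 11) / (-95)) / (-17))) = -160329125 / 320787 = -499.80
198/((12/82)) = 1353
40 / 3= 13.33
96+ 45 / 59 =5709 / 59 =96.76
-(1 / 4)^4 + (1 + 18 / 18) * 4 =2047 / 256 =8.00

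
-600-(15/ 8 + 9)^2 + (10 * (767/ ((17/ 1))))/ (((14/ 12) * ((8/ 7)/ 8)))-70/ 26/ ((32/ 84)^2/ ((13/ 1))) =475353/ 272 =1747.62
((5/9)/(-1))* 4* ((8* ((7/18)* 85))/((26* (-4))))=5950/1053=5.65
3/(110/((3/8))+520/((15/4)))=1/144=0.01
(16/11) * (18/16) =18/11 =1.64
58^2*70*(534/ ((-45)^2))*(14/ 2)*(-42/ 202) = -410771312/ 4545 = -90378.73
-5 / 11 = -0.45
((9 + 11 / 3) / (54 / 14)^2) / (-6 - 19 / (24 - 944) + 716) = 34960 / 29154897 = 0.00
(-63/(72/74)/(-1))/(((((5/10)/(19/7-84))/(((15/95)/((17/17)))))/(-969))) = 3221109/2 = 1610554.50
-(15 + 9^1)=-24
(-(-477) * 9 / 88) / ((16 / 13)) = 55809 / 1408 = 39.64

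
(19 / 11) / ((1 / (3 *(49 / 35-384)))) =-109041 / 55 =-1982.56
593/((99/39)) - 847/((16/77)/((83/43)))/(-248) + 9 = 1544650585/5630592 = 274.33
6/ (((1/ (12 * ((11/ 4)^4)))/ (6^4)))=10673289/ 2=5336644.50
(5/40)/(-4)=-1/32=-0.03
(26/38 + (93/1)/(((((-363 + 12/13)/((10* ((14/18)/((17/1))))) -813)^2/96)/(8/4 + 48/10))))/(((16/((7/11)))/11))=22295816139779/72000809742256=0.31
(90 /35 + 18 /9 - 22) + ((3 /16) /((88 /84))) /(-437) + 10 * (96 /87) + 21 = 456075371 /31226272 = 14.61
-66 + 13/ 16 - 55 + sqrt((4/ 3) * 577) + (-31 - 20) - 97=-4291/ 16 + 2 * sqrt(1731)/ 3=-240.45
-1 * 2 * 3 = -6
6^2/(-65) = -0.55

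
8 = 8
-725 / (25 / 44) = -1276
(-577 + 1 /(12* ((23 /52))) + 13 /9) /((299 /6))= -11.55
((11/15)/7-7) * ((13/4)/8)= -2353/840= -2.80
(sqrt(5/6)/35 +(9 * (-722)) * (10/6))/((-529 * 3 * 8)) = 1805/2116 - sqrt(30)/2666160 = 0.85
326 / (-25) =-13.04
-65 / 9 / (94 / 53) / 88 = -3445 / 74448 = -0.05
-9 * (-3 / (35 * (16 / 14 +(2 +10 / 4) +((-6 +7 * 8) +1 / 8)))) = 24 / 1735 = 0.01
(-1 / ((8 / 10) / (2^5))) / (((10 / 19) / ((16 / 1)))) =-1216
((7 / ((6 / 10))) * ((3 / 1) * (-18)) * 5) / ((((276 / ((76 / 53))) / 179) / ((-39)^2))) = -5431567050 / 1219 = -4455756.40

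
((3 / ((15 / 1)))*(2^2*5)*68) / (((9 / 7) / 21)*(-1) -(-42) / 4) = 26656 / 1023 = 26.06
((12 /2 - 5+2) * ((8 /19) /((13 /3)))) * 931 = 3528 /13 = 271.38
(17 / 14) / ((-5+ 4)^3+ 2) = 17 / 14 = 1.21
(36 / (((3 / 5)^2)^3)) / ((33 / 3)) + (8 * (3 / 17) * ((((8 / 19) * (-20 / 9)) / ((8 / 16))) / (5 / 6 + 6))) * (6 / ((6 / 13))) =65.12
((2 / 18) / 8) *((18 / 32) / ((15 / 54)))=0.03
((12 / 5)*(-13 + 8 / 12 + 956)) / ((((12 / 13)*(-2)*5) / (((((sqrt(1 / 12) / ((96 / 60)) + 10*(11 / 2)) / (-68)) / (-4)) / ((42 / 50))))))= -2024165 / 34272 - 184015*sqrt(3) / 1645056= -59.26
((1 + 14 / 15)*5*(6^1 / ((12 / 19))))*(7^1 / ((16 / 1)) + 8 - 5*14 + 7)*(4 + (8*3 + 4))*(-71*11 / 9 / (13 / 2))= 83484214 / 39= 2140620.87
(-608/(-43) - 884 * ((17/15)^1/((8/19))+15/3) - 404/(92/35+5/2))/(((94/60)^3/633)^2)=-30951338905278389700000/166398747033773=-186007043.06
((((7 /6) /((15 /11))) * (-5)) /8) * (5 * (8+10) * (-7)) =2695 /8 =336.88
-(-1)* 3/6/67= 1/134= 0.01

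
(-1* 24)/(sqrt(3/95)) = -8* sqrt(285) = -135.06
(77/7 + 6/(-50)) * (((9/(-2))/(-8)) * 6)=918/25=36.72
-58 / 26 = -29 / 13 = -2.23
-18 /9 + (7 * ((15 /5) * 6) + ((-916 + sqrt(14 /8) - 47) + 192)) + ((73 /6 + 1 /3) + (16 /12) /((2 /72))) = -1173 /2 + sqrt(7) /2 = -585.18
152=152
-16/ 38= -8/ 19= -0.42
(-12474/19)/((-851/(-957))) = -11937618/16169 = -738.30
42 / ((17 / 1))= 42 / 17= 2.47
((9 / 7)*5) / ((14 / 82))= 37.65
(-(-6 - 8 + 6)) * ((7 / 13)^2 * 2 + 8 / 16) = 1460 / 169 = 8.64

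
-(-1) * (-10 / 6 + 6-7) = -8 / 3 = -2.67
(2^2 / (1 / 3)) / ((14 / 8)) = 48 / 7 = 6.86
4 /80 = 1 /20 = 0.05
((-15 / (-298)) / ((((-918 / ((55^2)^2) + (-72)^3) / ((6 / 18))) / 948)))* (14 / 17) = -50602956250 / 1441890189027549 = -0.00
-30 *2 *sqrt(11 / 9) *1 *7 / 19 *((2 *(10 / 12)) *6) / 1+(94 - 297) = -1400 *sqrt(11) / 19 - 203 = -447.38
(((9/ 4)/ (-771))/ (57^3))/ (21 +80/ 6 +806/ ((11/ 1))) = -11/ 75114856956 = -0.00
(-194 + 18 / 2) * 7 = -1295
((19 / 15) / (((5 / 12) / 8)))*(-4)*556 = -1352192 / 25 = -54087.68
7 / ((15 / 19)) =133 / 15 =8.87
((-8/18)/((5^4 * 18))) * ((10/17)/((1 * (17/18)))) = -8/325125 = -0.00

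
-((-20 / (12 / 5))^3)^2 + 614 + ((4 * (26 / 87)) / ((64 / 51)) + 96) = -56520383011 / 169128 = -334187.02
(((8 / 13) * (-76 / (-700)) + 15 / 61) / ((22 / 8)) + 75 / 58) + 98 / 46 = 7203206067 / 2036384350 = 3.54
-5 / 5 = -1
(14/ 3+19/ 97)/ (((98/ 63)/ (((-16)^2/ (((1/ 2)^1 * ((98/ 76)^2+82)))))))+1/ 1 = 1651252991/ 82029311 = 20.13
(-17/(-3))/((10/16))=136/15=9.07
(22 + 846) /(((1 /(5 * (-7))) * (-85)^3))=6076 /122825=0.05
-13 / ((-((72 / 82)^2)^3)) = 61751355133 / 2176782336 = 28.37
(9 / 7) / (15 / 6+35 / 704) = 6336 / 12565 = 0.50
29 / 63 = 0.46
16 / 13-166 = -2142 / 13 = -164.77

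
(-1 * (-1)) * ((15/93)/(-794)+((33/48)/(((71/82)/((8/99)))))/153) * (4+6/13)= 0.00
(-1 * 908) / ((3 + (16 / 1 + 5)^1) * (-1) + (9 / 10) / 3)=9080 / 237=38.31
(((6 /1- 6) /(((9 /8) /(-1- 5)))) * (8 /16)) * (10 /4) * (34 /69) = 0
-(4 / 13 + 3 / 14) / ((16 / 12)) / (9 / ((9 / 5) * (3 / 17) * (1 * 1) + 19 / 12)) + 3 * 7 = 1331345 / 63648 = 20.92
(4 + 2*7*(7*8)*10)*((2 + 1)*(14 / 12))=27454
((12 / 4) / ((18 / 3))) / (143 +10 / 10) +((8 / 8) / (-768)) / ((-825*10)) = 22001 / 6336000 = 0.00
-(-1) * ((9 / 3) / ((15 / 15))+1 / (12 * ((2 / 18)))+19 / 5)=151 / 20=7.55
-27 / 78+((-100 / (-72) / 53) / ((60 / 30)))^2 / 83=-1359705179 / 3928060656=-0.35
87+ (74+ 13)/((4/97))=8787/4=2196.75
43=43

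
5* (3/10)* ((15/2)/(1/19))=855/4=213.75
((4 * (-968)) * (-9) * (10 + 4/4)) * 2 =766656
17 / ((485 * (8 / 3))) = 51 / 3880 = 0.01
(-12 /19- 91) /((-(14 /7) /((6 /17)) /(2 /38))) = 5223 /6137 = 0.85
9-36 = -27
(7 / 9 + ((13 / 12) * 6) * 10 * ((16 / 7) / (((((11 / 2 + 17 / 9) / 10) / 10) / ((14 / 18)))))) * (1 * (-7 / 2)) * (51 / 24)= -31839827 / 2736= -11637.36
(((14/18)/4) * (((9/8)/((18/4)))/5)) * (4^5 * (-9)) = -448/5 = -89.60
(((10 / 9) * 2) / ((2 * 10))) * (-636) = -212 / 3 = -70.67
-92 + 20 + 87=15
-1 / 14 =-0.07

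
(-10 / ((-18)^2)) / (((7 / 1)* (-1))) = 5 / 1134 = 0.00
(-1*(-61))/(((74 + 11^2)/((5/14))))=61/546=0.11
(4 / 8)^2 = 1 / 4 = 0.25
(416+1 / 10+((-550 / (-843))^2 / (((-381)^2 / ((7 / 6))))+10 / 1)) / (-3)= -1318675365215387 / 9284266754010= -142.03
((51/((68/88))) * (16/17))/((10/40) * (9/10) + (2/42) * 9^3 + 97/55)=650496/384353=1.69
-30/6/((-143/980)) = 4900/143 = 34.27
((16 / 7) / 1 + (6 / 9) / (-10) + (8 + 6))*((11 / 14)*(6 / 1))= 18733 / 245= 76.46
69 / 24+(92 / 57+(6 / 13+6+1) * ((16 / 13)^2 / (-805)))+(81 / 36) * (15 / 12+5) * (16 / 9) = 23770839103 / 806474760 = 29.47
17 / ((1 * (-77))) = -17 / 77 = -0.22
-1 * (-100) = 100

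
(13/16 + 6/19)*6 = 6.77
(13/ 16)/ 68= 13/ 1088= 0.01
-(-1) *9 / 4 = 9 / 4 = 2.25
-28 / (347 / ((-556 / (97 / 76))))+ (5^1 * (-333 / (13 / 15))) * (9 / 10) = -1482377977 / 875134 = -1693.89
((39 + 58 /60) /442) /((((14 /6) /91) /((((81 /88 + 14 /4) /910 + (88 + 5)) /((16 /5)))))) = 811813361 /7920640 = 102.49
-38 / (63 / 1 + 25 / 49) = -931 / 1556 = -0.60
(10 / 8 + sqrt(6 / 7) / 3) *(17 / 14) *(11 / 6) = 187 *sqrt(42) / 1764 + 935 / 336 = 3.47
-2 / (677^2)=-2 / 458329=-0.00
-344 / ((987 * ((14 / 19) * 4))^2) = -15523 / 381874248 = -0.00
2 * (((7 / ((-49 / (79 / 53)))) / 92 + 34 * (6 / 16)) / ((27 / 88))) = 19144576 / 230391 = 83.10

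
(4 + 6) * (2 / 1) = 20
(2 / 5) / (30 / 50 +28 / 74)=74 / 181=0.41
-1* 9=-9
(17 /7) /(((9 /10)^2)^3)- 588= -2170411156 /3720087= -583.43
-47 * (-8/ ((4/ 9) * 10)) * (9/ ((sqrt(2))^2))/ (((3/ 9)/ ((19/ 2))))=216999/ 20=10849.95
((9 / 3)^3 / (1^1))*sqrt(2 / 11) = 27*sqrt(22) / 11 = 11.51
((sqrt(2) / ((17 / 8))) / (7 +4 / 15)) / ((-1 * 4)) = -30 * sqrt(2) / 1853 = -0.02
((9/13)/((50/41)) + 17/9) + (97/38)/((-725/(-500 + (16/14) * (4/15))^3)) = 182138201864660677/414603393750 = 439307.07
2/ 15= 0.13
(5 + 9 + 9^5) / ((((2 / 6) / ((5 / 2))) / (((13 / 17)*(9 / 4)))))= 103655565 / 136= 762173.27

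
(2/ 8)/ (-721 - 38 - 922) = -1/ 6724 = -0.00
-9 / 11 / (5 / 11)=-1.80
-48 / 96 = -1 / 2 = -0.50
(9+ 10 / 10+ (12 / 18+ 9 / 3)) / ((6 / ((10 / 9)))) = 205 / 81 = 2.53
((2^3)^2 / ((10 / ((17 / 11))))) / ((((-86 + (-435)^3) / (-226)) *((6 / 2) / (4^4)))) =31473664 / 13581638565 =0.00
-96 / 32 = -3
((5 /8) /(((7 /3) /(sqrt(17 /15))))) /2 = sqrt(255) /112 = 0.14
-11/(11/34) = -34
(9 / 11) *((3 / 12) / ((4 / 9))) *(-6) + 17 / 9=-691 / 792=-0.87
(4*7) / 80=7 / 20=0.35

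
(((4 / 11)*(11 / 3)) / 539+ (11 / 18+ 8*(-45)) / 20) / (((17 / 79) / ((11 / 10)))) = -91.84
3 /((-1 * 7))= -3 /7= -0.43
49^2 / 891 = 2401 / 891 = 2.69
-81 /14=-5.79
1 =1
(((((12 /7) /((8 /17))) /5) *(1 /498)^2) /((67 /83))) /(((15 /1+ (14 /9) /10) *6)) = 17 /424771424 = 0.00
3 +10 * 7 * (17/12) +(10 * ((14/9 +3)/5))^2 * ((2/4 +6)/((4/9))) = 11846/9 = 1316.22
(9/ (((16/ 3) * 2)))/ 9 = 3/ 32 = 0.09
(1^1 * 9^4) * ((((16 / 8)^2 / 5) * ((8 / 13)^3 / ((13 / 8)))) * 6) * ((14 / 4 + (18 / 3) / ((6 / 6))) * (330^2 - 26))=667097037176832 / 142805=4671384315.51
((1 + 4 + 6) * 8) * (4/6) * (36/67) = 2112/67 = 31.52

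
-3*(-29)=87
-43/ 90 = -0.48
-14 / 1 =-14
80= 80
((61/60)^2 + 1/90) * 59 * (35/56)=221899/5760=38.52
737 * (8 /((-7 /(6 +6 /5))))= -212256 /35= -6064.46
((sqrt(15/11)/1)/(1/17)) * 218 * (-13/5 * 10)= -96356 * sqrt(165)/11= -112519.57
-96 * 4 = -384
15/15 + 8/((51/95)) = 811/51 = 15.90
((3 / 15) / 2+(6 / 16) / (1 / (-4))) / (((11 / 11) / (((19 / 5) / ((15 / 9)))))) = -399 / 125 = -3.19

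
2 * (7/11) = 14/11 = 1.27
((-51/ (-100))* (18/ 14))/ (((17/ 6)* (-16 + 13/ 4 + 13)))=162/ 175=0.93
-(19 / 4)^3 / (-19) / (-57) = -19 / 192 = -0.10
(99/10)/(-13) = -99/130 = -0.76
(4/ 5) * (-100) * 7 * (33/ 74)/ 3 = -3080/ 37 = -83.24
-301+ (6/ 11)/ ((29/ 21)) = -95893/ 319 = -300.61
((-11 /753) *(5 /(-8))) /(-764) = -55 /4602336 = -0.00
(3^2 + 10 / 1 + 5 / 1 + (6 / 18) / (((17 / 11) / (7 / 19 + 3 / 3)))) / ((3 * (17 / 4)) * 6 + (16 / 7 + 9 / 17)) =329588 / 1075989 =0.31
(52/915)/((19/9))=156/5795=0.03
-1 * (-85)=85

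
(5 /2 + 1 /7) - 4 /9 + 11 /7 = 3.77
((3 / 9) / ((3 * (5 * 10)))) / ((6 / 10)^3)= 5 / 486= 0.01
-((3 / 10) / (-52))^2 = -9 / 270400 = -0.00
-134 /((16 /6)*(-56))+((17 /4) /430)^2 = 18584473 /20708800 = 0.90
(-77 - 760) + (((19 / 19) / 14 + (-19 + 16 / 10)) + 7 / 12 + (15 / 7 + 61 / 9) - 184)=-1296319 / 1260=-1028.82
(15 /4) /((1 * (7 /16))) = 60 /7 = 8.57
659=659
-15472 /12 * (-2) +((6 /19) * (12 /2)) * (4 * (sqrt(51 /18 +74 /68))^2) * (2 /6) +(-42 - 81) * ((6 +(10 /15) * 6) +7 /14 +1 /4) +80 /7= 34667977 /27132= 1277.75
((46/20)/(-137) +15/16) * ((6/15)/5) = 10091/137000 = 0.07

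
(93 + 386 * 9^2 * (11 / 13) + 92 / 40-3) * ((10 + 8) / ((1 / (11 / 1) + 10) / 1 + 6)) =113891547 / 3835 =29697.93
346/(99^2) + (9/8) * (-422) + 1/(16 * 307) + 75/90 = -473.88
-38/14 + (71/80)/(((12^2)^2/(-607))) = -31820399/11612160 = -2.74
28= 28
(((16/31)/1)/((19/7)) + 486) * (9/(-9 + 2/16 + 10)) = 2290928/589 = 3889.52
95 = 95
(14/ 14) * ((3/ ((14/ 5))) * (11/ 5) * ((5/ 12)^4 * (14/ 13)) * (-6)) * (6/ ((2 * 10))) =-1375/ 9984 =-0.14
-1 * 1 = -1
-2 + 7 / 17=-1.59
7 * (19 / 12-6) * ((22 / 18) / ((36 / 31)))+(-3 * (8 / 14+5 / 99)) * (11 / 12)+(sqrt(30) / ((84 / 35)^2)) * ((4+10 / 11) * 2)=-932125 / 27216+75 * sqrt(30) / 44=-24.91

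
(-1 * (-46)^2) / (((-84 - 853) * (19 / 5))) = 10580 / 17803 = 0.59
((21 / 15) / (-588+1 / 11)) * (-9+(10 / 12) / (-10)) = 8393 / 388020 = 0.02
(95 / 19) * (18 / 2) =45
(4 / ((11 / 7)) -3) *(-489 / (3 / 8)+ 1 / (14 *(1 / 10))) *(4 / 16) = 45615 / 308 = 148.10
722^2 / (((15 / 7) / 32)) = 116767616 / 15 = 7784507.73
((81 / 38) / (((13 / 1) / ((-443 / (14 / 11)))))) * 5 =-1973565 / 6916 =-285.36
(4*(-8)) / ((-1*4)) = 8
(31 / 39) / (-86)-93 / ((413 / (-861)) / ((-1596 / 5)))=-61232793121 / 989430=-61886.94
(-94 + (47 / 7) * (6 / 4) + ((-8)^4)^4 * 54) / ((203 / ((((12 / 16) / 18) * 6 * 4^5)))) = 27237770546336609408 / 1421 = 19168029941123581.57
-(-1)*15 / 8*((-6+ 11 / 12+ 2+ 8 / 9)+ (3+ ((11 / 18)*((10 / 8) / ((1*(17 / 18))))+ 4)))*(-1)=-4295 / 408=-10.53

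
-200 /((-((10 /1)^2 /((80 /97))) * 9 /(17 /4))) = 680 /873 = 0.78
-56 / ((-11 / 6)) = 336 / 11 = 30.55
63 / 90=7 / 10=0.70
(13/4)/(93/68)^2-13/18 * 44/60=313417/259470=1.21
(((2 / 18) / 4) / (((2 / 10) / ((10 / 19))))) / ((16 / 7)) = 175 / 5472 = 0.03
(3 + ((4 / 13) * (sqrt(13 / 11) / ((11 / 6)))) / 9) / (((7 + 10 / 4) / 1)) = 16 * sqrt(143) / 89661 + 6 / 19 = 0.32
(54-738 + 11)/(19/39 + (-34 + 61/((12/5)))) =83.13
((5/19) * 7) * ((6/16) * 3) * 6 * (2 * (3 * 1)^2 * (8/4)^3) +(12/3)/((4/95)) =35825/19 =1885.53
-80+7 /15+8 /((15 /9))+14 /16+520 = 53537 /120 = 446.14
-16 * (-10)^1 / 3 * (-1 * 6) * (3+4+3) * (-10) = 32000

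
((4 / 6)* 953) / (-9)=-1906 / 27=-70.59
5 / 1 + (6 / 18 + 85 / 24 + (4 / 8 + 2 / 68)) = 1279 / 136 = 9.40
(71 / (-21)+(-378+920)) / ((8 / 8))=11311 / 21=538.62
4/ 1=4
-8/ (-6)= 4/ 3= 1.33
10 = 10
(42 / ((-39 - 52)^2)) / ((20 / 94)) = 141 / 5915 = 0.02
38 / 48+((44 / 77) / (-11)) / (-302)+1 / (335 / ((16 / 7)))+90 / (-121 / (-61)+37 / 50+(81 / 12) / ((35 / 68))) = 22763252385389 / 3512177656680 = 6.48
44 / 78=22 / 39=0.56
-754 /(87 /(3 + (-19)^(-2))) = -28184 /1083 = -26.02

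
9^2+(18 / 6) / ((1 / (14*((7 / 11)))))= 107.73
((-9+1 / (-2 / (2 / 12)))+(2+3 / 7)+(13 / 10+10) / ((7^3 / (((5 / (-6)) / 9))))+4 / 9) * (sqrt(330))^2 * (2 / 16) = -1582405 / 6174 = -256.30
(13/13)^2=1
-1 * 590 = -590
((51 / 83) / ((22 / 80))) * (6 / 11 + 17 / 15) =37672 / 10043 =3.75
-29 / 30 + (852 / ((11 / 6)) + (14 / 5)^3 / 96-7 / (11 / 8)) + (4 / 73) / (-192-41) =42929690469 / 93549500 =458.90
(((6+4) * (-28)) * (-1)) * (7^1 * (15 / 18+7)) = 46060 / 3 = 15353.33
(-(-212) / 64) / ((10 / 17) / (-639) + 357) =575739 / 62049296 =0.01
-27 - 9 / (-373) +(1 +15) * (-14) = -93614 / 373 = -250.98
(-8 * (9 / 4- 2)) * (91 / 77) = -26 / 11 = -2.36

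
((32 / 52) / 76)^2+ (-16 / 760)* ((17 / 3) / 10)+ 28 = 128064613 / 4575675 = 27.99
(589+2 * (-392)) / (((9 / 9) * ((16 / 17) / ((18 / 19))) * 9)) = -3315 / 152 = -21.81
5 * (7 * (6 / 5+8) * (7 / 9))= 2254 / 9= 250.44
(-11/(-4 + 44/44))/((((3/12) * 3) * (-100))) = -11/225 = -0.05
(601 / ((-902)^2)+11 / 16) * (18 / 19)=1060965 / 1627208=0.65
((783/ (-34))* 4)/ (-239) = 1566/ 4063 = 0.39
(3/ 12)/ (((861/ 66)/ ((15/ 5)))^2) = 1089/ 82369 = 0.01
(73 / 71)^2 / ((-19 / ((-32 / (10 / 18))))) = 1534752 / 478895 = 3.20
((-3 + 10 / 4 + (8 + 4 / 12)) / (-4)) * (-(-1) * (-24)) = 47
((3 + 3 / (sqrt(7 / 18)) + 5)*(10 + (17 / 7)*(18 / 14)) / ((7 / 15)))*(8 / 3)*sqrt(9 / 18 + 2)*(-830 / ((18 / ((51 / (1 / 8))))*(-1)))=4354910400*sqrt(35) / 2401 + 5806547200*sqrt(10) / 1029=28574953.99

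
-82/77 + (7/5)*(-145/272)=-37935/20944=-1.81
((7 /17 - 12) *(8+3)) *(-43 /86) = 63.74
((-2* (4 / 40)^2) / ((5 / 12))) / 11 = -6 / 1375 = -0.00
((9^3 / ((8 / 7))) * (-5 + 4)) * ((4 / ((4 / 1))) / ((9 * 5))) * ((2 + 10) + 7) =-10773 / 40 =-269.32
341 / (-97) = -341 / 97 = -3.52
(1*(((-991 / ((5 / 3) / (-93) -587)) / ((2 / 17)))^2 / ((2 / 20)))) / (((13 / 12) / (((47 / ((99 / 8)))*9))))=215578191281220 / 3318098927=64970.39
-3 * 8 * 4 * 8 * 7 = -5376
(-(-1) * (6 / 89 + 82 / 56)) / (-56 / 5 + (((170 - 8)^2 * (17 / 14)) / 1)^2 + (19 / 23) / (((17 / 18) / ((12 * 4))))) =52235645 / 34633364404956176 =0.00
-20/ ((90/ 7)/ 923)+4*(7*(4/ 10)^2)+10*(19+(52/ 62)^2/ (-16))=-536989349/ 432450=-1241.74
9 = 9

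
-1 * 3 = -3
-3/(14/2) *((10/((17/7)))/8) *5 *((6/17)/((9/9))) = -225/578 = -0.39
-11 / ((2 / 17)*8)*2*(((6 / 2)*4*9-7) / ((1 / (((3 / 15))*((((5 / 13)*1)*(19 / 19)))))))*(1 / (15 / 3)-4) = 358853 / 520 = 690.10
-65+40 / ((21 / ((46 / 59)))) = -78695 / 1239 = -63.51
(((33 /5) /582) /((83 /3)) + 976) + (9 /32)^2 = 40235090671 /41221120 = 976.08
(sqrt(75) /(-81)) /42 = -5 * sqrt(3) /3402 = -0.00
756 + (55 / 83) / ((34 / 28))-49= 998347 / 1411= 707.55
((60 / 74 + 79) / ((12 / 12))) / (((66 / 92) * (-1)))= -135838 / 1221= -111.25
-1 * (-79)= 79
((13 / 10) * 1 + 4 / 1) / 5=53 / 50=1.06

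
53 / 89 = 0.60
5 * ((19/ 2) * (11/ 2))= 1045/ 4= 261.25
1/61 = 0.02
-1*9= -9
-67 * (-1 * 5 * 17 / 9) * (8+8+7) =130985 / 9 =14553.89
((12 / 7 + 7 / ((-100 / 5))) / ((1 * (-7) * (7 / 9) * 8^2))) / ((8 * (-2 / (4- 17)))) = -22347 / 7024640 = -0.00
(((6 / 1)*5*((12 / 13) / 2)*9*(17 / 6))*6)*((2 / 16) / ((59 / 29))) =199665 / 1534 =130.16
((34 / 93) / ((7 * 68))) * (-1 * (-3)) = 1 / 434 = 0.00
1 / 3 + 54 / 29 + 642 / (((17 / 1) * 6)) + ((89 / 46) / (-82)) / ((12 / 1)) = 8.49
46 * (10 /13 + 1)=1058 /13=81.38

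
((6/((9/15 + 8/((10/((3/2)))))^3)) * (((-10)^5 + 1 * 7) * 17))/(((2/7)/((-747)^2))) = -3415556727625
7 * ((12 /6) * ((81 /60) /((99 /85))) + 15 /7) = 687 /22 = 31.23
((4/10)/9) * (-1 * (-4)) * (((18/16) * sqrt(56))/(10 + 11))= 2 * sqrt(14)/105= 0.07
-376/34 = -188/17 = -11.06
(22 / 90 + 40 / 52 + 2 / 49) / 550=30227 / 15765750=0.00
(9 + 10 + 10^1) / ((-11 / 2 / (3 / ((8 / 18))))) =-783 / 22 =-35.59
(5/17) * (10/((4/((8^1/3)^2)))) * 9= 800/17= 47.06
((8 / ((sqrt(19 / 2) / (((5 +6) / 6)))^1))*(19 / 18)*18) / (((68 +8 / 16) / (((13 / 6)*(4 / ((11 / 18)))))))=416*sqrt(38) / 137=18.72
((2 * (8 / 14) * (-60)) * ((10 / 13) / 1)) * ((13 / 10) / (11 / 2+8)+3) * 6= -267520 / 273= -979.93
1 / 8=0.12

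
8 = 8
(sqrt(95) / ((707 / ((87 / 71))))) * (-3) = -261 * sqrt(95) / 50197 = -0.05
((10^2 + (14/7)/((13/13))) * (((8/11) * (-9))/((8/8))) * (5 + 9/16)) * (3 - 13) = 408510/11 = 37137.27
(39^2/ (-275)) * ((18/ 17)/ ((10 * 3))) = -4563/ 23375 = -0.20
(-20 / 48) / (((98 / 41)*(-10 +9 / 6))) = 205 / 9996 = 0.02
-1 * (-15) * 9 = 135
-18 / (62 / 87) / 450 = -87 / 1550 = -0.06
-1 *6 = -6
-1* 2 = -2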